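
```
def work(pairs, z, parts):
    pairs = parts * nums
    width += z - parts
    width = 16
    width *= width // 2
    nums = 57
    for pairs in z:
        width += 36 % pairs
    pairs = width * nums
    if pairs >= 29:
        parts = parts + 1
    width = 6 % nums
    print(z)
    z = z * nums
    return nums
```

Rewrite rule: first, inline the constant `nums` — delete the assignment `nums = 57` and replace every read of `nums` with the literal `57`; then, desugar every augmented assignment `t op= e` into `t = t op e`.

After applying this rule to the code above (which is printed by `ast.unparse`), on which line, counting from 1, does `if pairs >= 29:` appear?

Transformed code:
def work(pairs, z, parts):
    pairs = parts * 57
    width = width + (z - parts)
    width = 16
    width = width * (width // 2)
    for pairs in z:
        width = width + 36 % pairs
    pairs = width * 57
    if pairs >= 29:
        parts = parts + 1
    width = 6 % 57
    print(z)
    z = z * 57
    return 57

9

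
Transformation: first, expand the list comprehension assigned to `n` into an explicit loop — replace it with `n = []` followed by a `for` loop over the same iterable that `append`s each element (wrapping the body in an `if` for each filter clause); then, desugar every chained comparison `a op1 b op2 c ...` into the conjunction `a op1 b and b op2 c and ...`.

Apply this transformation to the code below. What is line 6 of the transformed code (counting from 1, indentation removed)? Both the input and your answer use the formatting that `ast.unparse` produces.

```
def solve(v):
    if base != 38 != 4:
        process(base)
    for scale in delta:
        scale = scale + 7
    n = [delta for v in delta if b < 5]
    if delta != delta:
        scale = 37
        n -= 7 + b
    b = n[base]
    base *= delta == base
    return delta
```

n = []

Transformed code:
def solve(v):
    if base != 38 and 38 != 4:
        process(base)
    for scale in delta:
        scale = scale + 7
    n = []
    for v in delta:
        if b < 5:
            n.append(delta)
    if delta != delta:
        scale = 37
        n -= 7 + b
    b = n[base]
    base *= delta == base
    return delta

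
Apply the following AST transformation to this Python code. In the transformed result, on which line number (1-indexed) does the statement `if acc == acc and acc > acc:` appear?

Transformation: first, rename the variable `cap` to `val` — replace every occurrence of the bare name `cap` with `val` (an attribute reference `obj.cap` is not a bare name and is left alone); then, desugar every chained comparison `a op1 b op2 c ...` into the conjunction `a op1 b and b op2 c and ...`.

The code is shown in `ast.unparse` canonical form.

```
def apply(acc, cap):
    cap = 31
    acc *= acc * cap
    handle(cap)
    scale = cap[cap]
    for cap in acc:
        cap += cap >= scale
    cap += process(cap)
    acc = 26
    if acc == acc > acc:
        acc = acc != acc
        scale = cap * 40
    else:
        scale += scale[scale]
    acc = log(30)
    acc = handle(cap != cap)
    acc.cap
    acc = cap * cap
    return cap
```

10

Transformed code:
def apply(acc, val):
    val = 31
    acc *= acc * val
    handle(val)
    scale = val[val]
    for val in acc:
        val += val >= scale
    val += process(val)
    acc = 26
    if acc == acc and acc > acc:
        acc = acc != acc
        scale = val * 40
    else:
        scale += scale[scale]
    acc = log(30)
    acc = handle(val != val)
    acc.cap
    acc = val * val
    return val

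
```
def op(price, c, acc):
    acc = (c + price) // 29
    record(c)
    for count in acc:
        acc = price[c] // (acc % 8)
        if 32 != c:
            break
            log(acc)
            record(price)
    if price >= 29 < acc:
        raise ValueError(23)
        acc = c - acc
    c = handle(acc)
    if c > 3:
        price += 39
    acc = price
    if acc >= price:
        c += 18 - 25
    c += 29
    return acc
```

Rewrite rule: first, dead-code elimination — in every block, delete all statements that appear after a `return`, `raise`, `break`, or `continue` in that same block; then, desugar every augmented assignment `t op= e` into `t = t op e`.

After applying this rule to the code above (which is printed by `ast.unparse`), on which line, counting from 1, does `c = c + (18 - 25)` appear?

Transformed code:
def op(price, c, acc):
    acc = (c + price) // 29
    record(c)
    for count in acc:
        acc = price[c] // (acc % 8)
        if 32 != c:
            break
    if price >= 29 < acc:
        raise ValueError(23)
    c = handle(acc)
    if c > 3:
        price = price + 39
    acc = price
    if acc >= price:
        c = c + (18 - 25)
    c = c + 29
    return acc

15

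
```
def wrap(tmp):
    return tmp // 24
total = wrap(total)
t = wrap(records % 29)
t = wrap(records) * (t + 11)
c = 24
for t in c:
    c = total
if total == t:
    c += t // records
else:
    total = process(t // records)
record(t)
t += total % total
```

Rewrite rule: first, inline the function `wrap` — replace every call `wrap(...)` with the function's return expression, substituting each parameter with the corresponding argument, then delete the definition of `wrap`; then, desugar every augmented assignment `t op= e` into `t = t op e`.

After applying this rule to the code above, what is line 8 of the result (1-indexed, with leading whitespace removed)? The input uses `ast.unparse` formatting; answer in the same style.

c = c + t // records

Transformed code:
total = total // 24
t = records % 29 // 24
t = records // 24 * (t + 11)
c = 24
for t in c:
    c = total
if total == t:
    c = c + t // records
else:
    total = process(t // records)
record(t)
t = t + total % total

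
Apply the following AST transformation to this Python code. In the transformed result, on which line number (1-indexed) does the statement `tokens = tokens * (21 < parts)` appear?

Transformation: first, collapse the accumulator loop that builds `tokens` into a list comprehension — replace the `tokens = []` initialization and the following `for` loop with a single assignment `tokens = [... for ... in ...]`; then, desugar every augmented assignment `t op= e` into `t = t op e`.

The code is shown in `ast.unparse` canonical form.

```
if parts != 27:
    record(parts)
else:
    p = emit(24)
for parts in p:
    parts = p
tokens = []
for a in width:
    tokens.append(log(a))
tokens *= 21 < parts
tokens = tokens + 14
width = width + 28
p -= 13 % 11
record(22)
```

Transformed code:
if parts != 27:
    record(parts)
else:
    p = emit(24)
for parts in p:
    parts = p
tokens = [log(a) for a in width]
tokens = tokens * (21 < parts)
tokens = tokens + 14
width = width + 28
p = p - 13 % 11
record(22)

8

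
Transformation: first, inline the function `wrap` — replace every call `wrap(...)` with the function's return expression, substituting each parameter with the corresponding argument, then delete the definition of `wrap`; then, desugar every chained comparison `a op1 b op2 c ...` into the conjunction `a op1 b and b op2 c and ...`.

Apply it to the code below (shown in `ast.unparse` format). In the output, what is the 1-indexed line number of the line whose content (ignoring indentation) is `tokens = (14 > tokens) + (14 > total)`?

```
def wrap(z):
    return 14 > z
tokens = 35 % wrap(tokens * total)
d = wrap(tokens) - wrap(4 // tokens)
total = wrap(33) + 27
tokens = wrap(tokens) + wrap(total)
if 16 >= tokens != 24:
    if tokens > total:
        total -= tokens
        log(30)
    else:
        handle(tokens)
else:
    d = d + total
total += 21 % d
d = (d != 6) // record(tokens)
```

4

Transformed code:
tokens = 35 % (14 > tokens * total)
d = (14 > tokens) - (14 > 4 // tokens)
total = (14 > 33) + 27
tokens = (14 > tokens) + (14 > total)
if 16 >= tokens and tokens != 24:
    if tokens > total:
        total -= tokens
        log(30)
    else:
        handle(tokens)
else:
    d = d + total
total += 21 % d
d = (d != 6) // record(tokens)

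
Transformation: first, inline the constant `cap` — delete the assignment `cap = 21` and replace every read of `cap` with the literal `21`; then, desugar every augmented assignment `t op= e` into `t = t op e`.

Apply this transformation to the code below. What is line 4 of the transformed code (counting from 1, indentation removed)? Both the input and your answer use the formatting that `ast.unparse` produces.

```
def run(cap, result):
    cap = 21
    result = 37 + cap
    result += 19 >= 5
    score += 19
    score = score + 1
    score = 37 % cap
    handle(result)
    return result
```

Transformed code:
def run(cap, result):
    result = 37 + 21
    result = result + (19 >= 5)
    score = score + 19
    score = score + 1
    score = 37 % 21
    handle(result)
    return result

score = score + 19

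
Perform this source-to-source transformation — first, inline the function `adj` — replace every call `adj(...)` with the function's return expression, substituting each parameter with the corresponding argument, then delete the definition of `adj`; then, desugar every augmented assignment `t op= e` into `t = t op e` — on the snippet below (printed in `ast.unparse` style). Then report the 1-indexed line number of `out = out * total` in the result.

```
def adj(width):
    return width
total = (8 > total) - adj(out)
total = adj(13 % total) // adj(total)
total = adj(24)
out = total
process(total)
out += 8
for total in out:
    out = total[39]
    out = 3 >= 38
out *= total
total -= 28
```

Transformed code:
total = (8 > total) - out
total = 13 % total // total
total = 24
out = total
process(total)
out = out + 8
for total in out:
    out = total[39]
    out = 3 >= 38
out = out * total
total = total - 28

10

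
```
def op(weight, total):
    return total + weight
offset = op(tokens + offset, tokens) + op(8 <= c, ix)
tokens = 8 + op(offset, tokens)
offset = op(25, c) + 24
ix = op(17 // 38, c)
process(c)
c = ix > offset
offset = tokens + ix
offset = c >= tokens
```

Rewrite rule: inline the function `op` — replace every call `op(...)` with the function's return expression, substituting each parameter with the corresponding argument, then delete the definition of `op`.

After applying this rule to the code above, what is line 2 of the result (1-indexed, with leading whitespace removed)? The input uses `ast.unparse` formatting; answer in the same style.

tokens = 8 + (tokens + offset)

Transformed code:
offset = tokens + (tokens + offset) + (ix + (8 <= c))
tokens = 8 + (tokens + offset)
offset = c + 25 + 24
ix = c + 17 // 38
process(c)
c = ix > offset
offset = tokens + ix
offset = c >= tokens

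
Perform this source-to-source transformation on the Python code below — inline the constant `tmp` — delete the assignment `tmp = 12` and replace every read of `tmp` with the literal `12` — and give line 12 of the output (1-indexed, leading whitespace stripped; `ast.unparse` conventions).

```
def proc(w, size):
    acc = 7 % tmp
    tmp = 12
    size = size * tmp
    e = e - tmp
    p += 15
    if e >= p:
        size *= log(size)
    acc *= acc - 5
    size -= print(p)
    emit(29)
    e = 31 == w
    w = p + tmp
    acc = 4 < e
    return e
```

w = p + 12

Transformed code:
def proc(w, size):
    acc = 7 % 12
    size = size * 12
    e = e - 12
    p += 15
    if e >= p:
        size *= log(size)
    acc *= acc - 5
    size -= print(p)
    emit(29)
    e = 31 == w
    w = p + 12
    acc = 4 < e
    return e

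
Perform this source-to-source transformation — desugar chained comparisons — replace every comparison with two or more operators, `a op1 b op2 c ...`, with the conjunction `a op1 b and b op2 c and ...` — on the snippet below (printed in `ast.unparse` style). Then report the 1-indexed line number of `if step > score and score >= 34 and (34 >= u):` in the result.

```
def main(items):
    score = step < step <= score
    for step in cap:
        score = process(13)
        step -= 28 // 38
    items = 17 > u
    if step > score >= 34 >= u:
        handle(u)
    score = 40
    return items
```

7

Transformed code:
def main(items):
    score = step < step and step <= score
    for step in cap:
        score = process(13)
        step -= 28 // 38
    items = 17 > u
    if step > score and score >= 34 and (34 >= u):
        handle(u)
    score = 40
    return items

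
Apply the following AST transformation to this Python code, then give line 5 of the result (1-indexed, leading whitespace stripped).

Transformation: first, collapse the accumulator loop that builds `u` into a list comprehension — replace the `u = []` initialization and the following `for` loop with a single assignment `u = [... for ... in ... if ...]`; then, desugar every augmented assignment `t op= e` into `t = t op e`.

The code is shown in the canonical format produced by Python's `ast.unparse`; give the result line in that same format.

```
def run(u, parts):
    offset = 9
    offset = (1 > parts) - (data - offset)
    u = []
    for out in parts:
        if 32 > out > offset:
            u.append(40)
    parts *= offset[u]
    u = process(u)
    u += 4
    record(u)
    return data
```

parts = parts * offset[u]

Transformed code:
def run(u, parts):
    offset = 9
    offset = (1 > parts) - (data - offset)
    u = [40 for out in parts if 32 > out > offset]
    parts = parts * offset[u]
    u = process(u)
    u = u + 4
    record(u)
    return data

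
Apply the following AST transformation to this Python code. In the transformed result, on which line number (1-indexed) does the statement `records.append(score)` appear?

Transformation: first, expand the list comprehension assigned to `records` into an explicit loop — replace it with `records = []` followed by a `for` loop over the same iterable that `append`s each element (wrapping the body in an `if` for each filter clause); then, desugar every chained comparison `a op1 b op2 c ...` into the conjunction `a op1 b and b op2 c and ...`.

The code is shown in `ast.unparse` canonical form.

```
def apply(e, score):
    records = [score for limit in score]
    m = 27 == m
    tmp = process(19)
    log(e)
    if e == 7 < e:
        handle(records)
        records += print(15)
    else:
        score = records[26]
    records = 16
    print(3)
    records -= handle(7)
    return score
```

4

Transformed code:
def apply(e, score):
    records = []
    for limit in score:
        records.append(score)
    m = 27 == m
    tmp = process(19)
    log(e)
    if e == 7 and 7 < e:
        handle(records)
        records += print(15)
    else:
        score = records[26]
    records = 16
    print(3)
    records -= handle(7)
    return score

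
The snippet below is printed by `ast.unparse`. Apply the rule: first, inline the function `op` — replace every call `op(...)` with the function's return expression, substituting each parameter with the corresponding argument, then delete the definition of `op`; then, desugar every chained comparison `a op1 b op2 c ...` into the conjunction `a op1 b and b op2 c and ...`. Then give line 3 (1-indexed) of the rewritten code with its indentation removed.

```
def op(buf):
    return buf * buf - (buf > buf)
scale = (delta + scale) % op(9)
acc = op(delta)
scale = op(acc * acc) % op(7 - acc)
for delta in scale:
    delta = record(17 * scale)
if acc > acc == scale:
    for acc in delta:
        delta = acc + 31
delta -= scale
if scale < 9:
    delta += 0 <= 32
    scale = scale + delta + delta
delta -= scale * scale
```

scale = (acc * acc * (acc * acc) - (acc * acc > acc * acc)) % ((7 - acc) * (7 - acc) - (7 - acc > 7 - acc))

Transformed code:
scale = (delta + scale) % (9 * 9 - (9 > 9))
acc = delta * delta - (delta > delta)
scale = (acc * acc * (acc * acc) - (acc * acc > acc * acc)) % ((7 - acc) * (7 - acc) - (7 - acc > 7 - acc))
for delta in scale:
    delta = record(17 * scale)
if acc > acc and acc == scale:
    for acc in delta:
        delta = acc + 31
delta -= scale
if scale < 9:
    delta += 0 <= 32
    scale = scale + delta + delta
delta -= scale * scale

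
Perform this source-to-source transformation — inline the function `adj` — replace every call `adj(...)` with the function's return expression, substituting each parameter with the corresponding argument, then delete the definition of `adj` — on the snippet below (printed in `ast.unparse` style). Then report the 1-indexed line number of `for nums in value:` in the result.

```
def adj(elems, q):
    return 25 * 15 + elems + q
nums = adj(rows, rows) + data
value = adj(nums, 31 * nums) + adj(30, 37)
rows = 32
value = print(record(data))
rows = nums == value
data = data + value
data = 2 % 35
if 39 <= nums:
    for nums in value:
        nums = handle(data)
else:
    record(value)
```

9

Transformed code:
nums = 25 * 15 + rows + rows + data
value = 25 * 15 + nums + 31 * nums + (25 * 15 + 30 + 37)
rows = 32
value = print(record(data))
rows = nums == value
data = data + value
data = 2 % 35
if 39 <= nums:
    for nums in value:
        nums = handle(data)
else:
    record(value)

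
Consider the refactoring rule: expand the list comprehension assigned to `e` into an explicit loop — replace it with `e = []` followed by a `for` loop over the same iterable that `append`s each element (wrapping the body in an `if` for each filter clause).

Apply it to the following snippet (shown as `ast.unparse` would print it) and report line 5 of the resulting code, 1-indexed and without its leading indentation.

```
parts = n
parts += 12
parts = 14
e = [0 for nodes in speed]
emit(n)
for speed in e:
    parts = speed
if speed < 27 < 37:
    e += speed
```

Transformed code:
parts = n
parts += 12
parts = 14
e = []
for nodes in speed:
    e.append(0)
emit(n)
for speed in e:
    parts = speed
if speed < 27 < 37:
    e += speed

for nodes in speed:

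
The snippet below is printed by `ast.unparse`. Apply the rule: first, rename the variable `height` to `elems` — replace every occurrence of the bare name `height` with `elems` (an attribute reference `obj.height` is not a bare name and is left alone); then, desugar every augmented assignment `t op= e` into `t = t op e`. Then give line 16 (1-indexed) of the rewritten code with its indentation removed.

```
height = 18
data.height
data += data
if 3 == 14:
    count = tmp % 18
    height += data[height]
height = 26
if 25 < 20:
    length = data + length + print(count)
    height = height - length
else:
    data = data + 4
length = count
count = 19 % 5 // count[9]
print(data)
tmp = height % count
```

Transformed code:
elems = 18
data.height
data = data + data
if 3 == 14:
    count = tmp % 18
    elems = elems + data[elems]
elems = 26
if 25 < 20:
    length = data + length + print(count)
    elems = elems - length
else:
    data = data + 4
length = count
count = 19 % 5 // count[9]
print(data)
tmp = elems % count

tmp = elems % count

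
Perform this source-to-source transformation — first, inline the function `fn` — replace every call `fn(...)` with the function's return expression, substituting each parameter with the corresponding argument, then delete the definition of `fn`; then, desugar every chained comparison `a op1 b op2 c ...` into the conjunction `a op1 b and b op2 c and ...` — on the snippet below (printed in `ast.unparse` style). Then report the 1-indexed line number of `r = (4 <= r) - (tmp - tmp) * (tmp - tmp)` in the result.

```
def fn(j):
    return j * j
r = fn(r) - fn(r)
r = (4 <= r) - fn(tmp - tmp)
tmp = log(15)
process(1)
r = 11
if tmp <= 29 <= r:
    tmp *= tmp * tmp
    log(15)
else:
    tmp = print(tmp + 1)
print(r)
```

Transformed code:
r = r * r - r * r
r = (4 <= r) - (tmp - tmp) * (tmp - tmp)
tmp = log(15)
process(1)
r = 11
if tmp <= 29 and 29 <= r:
    tmp *= tmp * tmp
    log(15)
else:
    tmp = print(tmp + 1)
print(r)

2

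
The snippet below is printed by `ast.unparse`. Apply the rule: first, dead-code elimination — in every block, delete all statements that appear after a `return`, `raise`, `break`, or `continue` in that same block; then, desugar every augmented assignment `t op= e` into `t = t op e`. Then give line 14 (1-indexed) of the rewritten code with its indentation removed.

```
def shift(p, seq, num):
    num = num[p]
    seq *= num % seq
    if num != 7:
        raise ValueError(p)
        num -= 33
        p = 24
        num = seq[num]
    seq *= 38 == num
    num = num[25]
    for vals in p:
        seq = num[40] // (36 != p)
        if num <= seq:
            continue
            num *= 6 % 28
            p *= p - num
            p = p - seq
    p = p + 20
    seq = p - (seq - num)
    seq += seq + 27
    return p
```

Transformed code:
def shift(p, seq, num):
    num = num[p]
    seq = seq * (num % seq)
    if num != 7:
        raise ValueError(p)
    seq = seq * (38 == num)
    num = num[25]
    for vals in p:
        seq = num[40] // (36 != p)
        if num <= seq:
            continue
    p = p + 20
    seq = p - (seq - num)
    seq = seq + (seq + 27)
    return p

seq = seq + (seq + 27)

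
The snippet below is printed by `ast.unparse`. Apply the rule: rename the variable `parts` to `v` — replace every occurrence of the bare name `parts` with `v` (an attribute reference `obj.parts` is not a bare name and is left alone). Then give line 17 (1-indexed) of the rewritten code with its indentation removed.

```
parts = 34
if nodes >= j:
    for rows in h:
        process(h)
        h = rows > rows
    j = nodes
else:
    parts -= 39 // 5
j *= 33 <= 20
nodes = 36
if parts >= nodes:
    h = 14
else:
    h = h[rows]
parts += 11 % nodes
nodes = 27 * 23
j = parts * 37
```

j = v * 37

Transformed code:
v = 34
if nodes >= j:
    for rows in h:
        process(h)
        h = rows > rows
    j = nodes
else:
    v -= 39 // 5
j *= 33 <= 20
nodes = 36
if v >= nodes:
    h = 14
else:
    h = h[rows]
v += 11 % nodes
nodes = 27 * 23
j = v * 37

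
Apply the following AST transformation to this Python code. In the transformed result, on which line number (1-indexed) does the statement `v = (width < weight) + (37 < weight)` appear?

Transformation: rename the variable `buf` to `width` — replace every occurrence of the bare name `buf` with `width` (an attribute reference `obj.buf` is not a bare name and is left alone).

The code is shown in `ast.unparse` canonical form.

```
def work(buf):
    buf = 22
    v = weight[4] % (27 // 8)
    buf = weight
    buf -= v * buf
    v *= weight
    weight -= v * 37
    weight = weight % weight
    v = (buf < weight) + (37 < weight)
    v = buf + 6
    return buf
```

Transformed code:
def work(width):
    width = 22
    v = weight[4] % (27 // 8)
    width = weight
    width -= v * width
    v *= weight
    weight -= v * 37
    weight = weight % weight
    v = (width < weight) + (37 < weight)
    v = width + 6
    return width

9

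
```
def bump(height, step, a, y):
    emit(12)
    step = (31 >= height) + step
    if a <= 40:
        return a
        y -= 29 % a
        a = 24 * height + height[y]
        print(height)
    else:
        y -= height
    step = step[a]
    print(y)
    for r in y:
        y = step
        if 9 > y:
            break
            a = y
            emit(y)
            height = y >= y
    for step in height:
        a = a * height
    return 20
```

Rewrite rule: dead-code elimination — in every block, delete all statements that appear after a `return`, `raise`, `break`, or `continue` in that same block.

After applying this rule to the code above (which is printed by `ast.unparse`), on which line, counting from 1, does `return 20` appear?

16

Transformed code:
def bump(height, step, a, y):
    emit(12)
    step = (31 >= height) + step
    if a <= 40:
        return a
    else:
        y -= height
    step = step[a]
    print(y)
    for r in y:
        y = step
        if 9 > y:
            break
    for step in height:
        a = a * height
    return 20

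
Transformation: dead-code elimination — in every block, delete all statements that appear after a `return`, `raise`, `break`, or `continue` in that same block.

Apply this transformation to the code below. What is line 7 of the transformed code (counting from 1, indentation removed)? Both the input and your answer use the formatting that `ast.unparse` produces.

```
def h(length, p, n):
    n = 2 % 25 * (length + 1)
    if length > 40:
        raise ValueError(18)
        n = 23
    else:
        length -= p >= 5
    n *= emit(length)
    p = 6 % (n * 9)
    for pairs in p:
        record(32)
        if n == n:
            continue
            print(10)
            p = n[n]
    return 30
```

Transformed code:
def h(length, p, n):
    n = 2 % 25 * (length + 1)
    if length > 40:
        raise ValueError(18)
    else:
        length -= p >= 5
    n *= emit(length)
    p = 6 % (n * 9)
    for pairs in p:
        record(32)
        if n == n:
            continue
    return 30

n *= emit(length)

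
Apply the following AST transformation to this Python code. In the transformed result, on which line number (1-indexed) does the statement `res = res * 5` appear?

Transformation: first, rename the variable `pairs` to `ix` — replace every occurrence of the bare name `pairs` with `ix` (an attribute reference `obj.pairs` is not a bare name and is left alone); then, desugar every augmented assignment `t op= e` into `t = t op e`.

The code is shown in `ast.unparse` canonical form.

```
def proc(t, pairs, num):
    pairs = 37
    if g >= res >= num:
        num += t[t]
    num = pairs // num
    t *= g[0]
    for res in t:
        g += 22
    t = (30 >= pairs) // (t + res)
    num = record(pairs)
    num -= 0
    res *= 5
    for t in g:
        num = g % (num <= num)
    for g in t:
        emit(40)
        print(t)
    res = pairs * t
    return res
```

Transformed code:
def proc(t, ix, num):
    ix = 37
    if g >= res >= num:
        num = num + t[t]
    num = ix // num
    t = t * g[0]
    for res in t:
        g = g + 22
    t = (30 >= ix) // (t + res)
    num = record(ix)
    num = num - 0
    res = res * 5
    for t in g:
        num = g % (num <= num)
    for g in t:
        emit(40)
        print(t)
    res = ix * t
    return res

12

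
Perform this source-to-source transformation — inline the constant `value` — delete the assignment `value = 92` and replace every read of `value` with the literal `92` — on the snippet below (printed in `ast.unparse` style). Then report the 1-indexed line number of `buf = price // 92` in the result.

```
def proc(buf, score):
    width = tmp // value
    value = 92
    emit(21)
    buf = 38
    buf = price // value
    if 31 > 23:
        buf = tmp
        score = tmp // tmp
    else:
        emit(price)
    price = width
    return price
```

Transformed code:
def proc(buf, score):
    width = tmp // 92
    emit(21)
    buf = 38
    buf = price // 92
    if 31 > 23:
        buf = tmp
        score = tmp // tmp
    else:
        emit(price)
    price = width
    return price

5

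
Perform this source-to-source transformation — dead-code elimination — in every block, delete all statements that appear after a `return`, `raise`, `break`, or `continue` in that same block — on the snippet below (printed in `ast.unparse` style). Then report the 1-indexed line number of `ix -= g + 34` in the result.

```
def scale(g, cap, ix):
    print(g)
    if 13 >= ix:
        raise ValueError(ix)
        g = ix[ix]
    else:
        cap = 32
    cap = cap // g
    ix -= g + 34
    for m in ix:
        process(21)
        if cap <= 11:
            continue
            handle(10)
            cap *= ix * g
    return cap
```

Transformed code:
def scale(g, cap, ix):
    print(g)
    if 13 >= ix:
        raise ValueError(ix)
    else:
        cap = 32
    cap = cap // g
    ix -= g + 34
    for m in ix:
        process(21)
        if cap <= 11:
            continue
    return cap

8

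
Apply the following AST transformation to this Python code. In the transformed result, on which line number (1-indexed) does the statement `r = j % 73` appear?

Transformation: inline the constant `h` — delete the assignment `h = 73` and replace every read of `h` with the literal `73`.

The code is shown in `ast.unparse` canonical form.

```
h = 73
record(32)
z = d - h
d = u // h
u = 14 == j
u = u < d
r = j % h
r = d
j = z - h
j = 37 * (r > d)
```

6

Transformed code:
record(32)
z = d - 73
d = u // 73
u = 14 == j
u = u < d
r = j % 73
r = d
j = z - 73
j = 37 * (r > d)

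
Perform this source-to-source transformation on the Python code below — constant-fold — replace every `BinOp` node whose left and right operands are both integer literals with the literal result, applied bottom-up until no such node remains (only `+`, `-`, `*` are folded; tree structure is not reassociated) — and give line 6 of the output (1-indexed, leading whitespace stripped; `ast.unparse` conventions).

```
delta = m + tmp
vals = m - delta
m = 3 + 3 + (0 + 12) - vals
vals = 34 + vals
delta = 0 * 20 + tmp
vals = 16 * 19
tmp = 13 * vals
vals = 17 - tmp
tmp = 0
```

Transformed code:
delta = m + tmp
vals = m - delta
m = 18 - vals
vals = 34 + vals
delta = 0 + tmp
vals = 304
tmp = 13 * vals
vals = 17 - tmp
tmp = 0

vals = 304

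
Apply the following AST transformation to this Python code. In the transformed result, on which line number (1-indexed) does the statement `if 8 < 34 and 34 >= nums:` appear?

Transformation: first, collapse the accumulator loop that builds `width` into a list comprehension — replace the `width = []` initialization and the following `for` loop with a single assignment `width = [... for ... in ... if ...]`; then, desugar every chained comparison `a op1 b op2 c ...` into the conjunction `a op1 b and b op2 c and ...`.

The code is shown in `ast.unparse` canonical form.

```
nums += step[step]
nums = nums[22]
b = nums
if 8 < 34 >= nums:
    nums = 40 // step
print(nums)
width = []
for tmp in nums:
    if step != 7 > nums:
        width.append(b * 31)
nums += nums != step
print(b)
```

4

Transformed code:
nums += step[step]
nums = nums[22]
b = nums
if 8 < 34 and 34 >= nums:
    nums = 40 // step
print(nums)
width = [b * 31 for tmp in nums if step != 7 and 7 > nums]
nums += nums != step
print(b)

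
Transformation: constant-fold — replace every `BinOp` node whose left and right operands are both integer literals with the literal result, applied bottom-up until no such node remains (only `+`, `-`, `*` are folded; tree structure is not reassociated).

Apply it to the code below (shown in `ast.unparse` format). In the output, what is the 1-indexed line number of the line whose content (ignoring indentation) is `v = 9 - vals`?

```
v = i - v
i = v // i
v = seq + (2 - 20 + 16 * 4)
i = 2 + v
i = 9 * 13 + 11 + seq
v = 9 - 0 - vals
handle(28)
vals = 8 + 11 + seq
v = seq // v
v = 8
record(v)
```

6

Transformed code:
v = i - v
i = v // i
v = seq + 46
i = 2 + v
i = 128 + seq
v = 9 - vals
handle(28)
vals = 19 + seq
v = seq // v
v = 8
record(v)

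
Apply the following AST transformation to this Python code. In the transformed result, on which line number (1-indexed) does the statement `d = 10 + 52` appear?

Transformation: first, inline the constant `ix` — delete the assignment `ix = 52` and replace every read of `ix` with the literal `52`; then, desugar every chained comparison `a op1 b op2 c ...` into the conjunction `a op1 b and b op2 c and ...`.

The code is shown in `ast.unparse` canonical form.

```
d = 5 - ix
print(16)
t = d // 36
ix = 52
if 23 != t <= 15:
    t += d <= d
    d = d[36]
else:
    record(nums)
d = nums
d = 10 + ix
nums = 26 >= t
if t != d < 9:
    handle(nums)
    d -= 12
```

10

Transformed code:
d = 5 - 52
print(16)
t = d // 36
if 23 != t and t <= 15:
    t += d <= d
    d = d[36]
else:
    record(nums)
d = nums
d = 10 + 52
nums = 26 >= t
if t != d and d < 9:
    handle(nums)
    d -= 12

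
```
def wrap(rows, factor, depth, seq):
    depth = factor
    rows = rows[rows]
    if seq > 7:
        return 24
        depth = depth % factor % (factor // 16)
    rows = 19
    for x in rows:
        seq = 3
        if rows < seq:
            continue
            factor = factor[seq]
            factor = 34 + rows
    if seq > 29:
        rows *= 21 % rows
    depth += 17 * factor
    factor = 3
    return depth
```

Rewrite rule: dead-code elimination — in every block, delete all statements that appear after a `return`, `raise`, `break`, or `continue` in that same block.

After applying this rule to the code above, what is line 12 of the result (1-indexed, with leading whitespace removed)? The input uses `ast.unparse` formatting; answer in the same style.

rows *= 21 % rows

Transformed code:
def wrap(rows, factor, depth, seq):
    depth = factor
    rows = rows[rows]
    if seq > 7:
        return 24
    rows = 19
    for x in rows:
        seq = 3
        if rows < seq:
            continue
    if seq > 29:
        rows *= 21 % rows
    depth += 17 * factor
    factor = 3
    return depth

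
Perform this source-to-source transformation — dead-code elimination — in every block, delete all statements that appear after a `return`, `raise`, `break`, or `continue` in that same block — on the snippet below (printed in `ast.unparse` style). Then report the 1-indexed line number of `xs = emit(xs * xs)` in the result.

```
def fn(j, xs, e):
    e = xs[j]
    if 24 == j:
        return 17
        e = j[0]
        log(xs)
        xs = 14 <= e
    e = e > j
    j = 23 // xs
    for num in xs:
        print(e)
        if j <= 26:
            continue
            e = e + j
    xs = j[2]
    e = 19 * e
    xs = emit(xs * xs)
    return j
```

Transformed code:
def fn(j, xs, e):
    e = xs[j]
    if 24 == j:
        return 17
    e = e > j
    j = 23 // xs
    for num in xs:
        print(e)
        if j <= 26:
            continue
    xs = j[2]
    e = 19 * e
    xs = emit(xs * xs)
    return j

13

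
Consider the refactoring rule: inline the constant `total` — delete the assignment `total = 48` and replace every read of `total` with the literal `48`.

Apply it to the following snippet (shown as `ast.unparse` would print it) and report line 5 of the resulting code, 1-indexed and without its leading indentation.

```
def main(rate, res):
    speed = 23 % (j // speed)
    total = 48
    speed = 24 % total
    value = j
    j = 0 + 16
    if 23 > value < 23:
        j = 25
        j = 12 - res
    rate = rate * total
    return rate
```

Transformed code:
def main(rate, res):
    speed = 23 % (j // speed)
    speed = 24 % 48
    value = j
    j = 0 + 16
    if 23 > value < 23:
        j = 25
        j = 12 - res
    rate = rate * 48
    return rate

j = 0 + 16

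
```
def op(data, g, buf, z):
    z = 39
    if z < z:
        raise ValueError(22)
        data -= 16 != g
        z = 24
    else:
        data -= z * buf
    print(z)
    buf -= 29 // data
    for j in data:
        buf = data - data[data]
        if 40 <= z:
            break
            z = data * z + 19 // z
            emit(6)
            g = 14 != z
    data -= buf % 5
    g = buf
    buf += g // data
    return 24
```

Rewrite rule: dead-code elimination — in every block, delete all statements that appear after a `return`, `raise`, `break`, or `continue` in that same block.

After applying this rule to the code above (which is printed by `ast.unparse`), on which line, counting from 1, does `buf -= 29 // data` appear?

Transformed code:
def op(data, g, buf, z):
    z = 39
    if z < z:
        raise ValueError(22)
    else:
        data -= z * buf
    print(z)
    buf -= 29 // data
    for j in data:
        buf = data - data[data]
        if 40 <= z:
            break
    data -= buf % 5
    g = buf
    buf += g // data
    return 24

8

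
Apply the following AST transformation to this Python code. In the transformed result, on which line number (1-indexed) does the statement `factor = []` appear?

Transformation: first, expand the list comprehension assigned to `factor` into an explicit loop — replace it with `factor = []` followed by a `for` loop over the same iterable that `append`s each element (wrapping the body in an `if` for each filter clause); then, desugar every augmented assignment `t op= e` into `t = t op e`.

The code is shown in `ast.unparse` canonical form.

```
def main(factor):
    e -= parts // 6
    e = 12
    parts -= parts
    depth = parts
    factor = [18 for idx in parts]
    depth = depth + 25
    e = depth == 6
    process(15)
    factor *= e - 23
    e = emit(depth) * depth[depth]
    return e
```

6

Transformed code:
def main(factor):
    e = e - parts // 6
    e = 12
    parts = parts - parts
    depth = parts
    factor = []
    for idx in parts:
        factor.append(18)
    depth = depth + 25
    e = depth == 6
    process(15)
    factor = factor * (e - 23)
    e = emit(depth) * depth[depth]
    return e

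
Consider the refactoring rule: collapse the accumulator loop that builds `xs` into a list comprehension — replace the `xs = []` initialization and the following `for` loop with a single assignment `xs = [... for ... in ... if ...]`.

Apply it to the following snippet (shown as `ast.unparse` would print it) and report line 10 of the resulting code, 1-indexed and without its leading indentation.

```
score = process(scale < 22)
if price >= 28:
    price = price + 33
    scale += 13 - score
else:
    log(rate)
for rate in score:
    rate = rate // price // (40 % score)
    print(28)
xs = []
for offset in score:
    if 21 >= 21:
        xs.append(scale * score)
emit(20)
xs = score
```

xs = [scale * score for offset in score if 21 >= 21]

Transformed code:
score = process(scale < 22)
if price >= 28:
    price = price + 33
    scale += 13 - score
else:
    log(rate)
for rate in score:
    rate = rate // price // (40 % score)
    print(28)
xs = [scale * score for offset in score if 21 >= 21]
emit(20)
xs = score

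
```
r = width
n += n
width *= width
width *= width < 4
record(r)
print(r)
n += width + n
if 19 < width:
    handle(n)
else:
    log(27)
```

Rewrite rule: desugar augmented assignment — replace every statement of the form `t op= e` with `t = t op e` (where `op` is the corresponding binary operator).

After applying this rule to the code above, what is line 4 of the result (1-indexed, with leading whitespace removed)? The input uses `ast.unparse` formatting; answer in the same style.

Transformed code:
r = width
n = n + n
width = width * width
width = width * (width < 4)
record(r)
print(r)
n = n + (width + n)
if 19 < width:
    handle(n)
else:
    log(27)

width = width * (width < 4)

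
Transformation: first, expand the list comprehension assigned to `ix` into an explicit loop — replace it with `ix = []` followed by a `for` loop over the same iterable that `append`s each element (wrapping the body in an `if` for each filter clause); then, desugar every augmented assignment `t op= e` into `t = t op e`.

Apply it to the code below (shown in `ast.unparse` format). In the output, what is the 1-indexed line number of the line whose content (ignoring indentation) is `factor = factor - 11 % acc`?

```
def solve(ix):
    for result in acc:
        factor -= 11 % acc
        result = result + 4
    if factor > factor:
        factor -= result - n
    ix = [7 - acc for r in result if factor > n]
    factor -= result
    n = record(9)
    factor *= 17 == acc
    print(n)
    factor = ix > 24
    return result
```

3

Transformed code:
def solve(ix):
    for result in acc:
        factor = factor - 11 % acc
        result = result + 4
    if factor > factor:
        factor = factor - (result - n)
    ix = []
    for r in result:
        if factor > n:
            ix.append(7 - acc)
    factor = factor - result
    n = record(9)
    factor = factor * (17 == acc)
    print(n)
    factor = ix > 24
    return result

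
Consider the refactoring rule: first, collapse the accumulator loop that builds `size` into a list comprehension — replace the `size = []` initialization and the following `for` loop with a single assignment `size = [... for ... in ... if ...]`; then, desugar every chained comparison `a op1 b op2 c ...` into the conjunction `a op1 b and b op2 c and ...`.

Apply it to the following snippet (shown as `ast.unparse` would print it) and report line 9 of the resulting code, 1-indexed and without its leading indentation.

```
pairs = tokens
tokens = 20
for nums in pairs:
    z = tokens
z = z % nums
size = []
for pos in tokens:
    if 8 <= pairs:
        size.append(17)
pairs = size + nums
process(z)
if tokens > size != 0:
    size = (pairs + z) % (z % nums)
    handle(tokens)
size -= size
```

if tokens > size and size != 0:

Transformed code:
pairs = tokens
tokens = 20
for nums in pairs:
    z = tokens
z = z % nums
size = [17 for pos in tokens if 8 <= pairs]
pairs = size + nums
process(z)
if tokens > size and size != 0:
    size = (pairs + z) % (z % nums)
    handle(tokens)
size -= size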